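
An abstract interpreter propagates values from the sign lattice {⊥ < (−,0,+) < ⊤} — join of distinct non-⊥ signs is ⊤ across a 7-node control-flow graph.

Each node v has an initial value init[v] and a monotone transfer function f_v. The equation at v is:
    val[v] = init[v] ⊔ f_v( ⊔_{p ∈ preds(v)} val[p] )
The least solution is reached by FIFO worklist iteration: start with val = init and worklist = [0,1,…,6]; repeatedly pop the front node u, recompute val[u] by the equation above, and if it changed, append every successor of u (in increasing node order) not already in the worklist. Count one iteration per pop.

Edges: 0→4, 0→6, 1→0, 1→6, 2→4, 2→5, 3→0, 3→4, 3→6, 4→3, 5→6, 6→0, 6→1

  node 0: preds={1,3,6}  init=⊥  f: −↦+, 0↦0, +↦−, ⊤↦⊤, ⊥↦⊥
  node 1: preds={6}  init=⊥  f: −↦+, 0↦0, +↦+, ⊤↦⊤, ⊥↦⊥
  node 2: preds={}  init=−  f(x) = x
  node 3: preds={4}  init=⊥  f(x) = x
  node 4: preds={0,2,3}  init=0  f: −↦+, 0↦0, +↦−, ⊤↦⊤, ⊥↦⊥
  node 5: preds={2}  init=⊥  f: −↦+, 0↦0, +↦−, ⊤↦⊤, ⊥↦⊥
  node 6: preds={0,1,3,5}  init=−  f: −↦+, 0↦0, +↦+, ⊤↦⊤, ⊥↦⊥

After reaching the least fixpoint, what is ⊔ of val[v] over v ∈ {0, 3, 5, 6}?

Worklist (13 pops):
  #1 pop 0: in=− → + (was ⊥); enqueue []
  #2 pop 1: in=− → + (was ⊥); enqueue [0]
  #3 pop 2: in=⊥ → − (no change)
  #4 pop 3: in=0 → 0 (was ⊥); enqueue []
  #5 pop 4: in=⊤ → ⊤ (was 0); enqueue [3]
  #6 pop 5: in=− → + (was ⊥); enqueue []
  #7 pop 6: in=⊤ → ⊤ (was −); enqueue [1]
  #8 pop 0: in=⊤ → ⊤ (was +); enqueue [4,6]
  #9 pop 3: in=⊤ → ⊤ (was 0); enqueue [0]
  #10 pop 1: in=⊤ → ⊤ (was +); enqueue []
  #11 pop 4: in=⊤ → ⊤ (no change)
  #12 pop 6: in=⊤ → ⊤ (no change)
  #13 pop 0: in=⊤ → ⊤ (no change)

Fixpoint:
  val[0] = ⊤
  val[1] = ⊤
  val[2] = −
  val[3] = ⊤
  val[4] = ⊤
  val[5] = +
  val[6] = ⊤

⊤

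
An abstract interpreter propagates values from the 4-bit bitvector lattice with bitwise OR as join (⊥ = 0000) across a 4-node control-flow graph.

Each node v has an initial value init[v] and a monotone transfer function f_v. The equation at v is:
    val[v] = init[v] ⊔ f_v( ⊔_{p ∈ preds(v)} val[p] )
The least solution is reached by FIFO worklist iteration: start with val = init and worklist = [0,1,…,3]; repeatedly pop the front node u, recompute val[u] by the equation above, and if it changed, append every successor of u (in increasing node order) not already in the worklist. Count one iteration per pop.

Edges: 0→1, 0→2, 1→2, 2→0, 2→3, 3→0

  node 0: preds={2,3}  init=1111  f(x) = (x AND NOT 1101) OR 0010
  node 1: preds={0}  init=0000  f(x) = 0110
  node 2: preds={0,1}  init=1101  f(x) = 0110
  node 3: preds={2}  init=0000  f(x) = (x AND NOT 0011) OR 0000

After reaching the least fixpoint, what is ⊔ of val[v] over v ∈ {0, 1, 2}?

1111

Worklist (5 pops):
  #1 pop 0: in=1101 → 1111 (no change)
  #2 pop 1: in=1111 → 0110 (was 0000); enqueue []
  #3 pop 2: in=1111 → 1111 (was 1101); enqueue [0]
  #4 pop 3: in=1111 → 1100 (was 0000); enqueue []
  #5 pop 0: in=1111 → 1111 (no change)

Fixpoint:
  val[0] = 1111
  val[1] = 0110
  val[2] = 1111
  val[3] = 1100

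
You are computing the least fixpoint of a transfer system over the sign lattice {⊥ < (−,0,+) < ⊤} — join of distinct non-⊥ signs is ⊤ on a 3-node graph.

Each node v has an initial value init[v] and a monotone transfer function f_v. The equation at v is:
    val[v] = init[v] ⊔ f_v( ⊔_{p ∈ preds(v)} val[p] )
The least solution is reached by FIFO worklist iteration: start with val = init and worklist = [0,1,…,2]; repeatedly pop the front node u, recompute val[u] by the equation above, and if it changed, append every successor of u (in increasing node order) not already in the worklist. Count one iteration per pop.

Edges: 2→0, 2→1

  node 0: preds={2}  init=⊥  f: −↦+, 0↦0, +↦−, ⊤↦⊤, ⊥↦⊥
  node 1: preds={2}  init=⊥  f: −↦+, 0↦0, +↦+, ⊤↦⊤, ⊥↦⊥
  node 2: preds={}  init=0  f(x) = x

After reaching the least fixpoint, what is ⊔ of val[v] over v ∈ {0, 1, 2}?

0

Worklist (3 pops):
  #1 pop 0: in=0 → 0 (was ⊥); enqueue []
  #2 pop 1: in=0 → 0 (was ⊥); enqueue []
  #3 pop 2: in=⊥ → 0 (no change)

Fixpoint:
  val[0] = 0
  val[1] = 0
  val[2] = 0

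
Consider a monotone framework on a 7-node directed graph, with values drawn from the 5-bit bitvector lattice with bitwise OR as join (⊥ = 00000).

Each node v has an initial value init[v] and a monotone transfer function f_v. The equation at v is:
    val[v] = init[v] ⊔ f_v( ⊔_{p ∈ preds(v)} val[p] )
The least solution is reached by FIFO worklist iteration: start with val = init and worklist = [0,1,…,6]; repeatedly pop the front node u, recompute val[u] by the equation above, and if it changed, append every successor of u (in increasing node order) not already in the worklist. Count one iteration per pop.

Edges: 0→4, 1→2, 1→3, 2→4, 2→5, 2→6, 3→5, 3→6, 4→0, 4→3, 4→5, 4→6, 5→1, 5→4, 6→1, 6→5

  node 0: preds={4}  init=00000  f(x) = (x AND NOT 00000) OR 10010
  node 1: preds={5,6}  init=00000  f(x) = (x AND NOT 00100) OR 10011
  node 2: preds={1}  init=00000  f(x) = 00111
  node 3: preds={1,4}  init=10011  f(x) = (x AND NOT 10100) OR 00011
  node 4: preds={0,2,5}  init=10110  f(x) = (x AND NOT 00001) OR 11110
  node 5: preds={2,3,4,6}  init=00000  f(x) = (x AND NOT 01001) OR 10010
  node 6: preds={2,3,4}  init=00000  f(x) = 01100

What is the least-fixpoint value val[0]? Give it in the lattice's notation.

11110

Trace (15 dequeues):
  [1] u=0 | in 10110 | out 10110 | prev 00000 | push {}
  [2] u=1 | in 00000 | out 10011 | prev 00000 | push {}
  [3] u=2 | in 10011 | out 00111 | prev 00000 | push {}
  [4] u=3 | in 10111 | out 10011 | ==
  [5] u=4 | in 10111 | out 11110 | prev 10110 | push {0,3}
  [6] u=5 | in 11111 | out 10110 | prev 00000 | push {1,4}
  [7] u=6 | in 11111 | out 01100 | prev 00000 | push {5}
  [8] u=0 | in 11110 | out 11110 | prev 10110 | push {}
  [9] u=3 | in 11111 | out 11011 | prev 10011 | push {6}
  [10] u=1 | in 11110 | out 11011 | prev 10011 | push {2,3}
  [11] u=4 | in 11111 | out 11110 | ==
  [12] u=5 | in 11111 | out 10110 | ==
  [13] u=6 | in 11111 | out 01100 | ==
  [14] u=2 | in 11011 | out 00111 | ==
  [15] u=3 | in 11111 | out 11011 | ==

Converged values:
  [0] 11110
  [1] 11011
  [2] 00111
  [3] 11011
  [4] 11110
  [5] 10110
  [6] 01100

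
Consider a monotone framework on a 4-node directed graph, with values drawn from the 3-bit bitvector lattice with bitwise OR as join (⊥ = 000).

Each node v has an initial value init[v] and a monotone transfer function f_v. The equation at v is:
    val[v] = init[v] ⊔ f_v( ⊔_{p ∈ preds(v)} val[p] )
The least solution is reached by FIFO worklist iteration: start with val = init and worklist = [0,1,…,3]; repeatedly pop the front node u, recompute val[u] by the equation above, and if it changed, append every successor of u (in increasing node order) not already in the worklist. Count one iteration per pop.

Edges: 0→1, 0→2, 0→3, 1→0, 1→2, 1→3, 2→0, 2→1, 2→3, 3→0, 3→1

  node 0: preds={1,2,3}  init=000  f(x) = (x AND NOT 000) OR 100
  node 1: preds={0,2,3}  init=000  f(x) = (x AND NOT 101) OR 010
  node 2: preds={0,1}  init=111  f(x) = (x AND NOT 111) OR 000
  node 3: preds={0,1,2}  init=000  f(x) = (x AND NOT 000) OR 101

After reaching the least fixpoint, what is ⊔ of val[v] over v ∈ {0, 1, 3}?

111

Iteration log — 6 steps:
  step 1. node 0  ⊔preds=111  new=111  old=000  +wl: 
  step 2. node 1  ⊔preds=111  new=010  old=000  +wl: 0
  step 3. node 2  ⊔preds=111  new=111  stable
  step 4. node 3  ⊔preds=111  new=111  old=000  +wl: 1
  step 5. node 0  ⊔preds=111  new=111  stable
  step 6. node 1  ⊔preds=111  new=010  stable

Least fixpoint reached:
  node 0: 111
  node 1: 010
  node 2: 111
  node 3: 111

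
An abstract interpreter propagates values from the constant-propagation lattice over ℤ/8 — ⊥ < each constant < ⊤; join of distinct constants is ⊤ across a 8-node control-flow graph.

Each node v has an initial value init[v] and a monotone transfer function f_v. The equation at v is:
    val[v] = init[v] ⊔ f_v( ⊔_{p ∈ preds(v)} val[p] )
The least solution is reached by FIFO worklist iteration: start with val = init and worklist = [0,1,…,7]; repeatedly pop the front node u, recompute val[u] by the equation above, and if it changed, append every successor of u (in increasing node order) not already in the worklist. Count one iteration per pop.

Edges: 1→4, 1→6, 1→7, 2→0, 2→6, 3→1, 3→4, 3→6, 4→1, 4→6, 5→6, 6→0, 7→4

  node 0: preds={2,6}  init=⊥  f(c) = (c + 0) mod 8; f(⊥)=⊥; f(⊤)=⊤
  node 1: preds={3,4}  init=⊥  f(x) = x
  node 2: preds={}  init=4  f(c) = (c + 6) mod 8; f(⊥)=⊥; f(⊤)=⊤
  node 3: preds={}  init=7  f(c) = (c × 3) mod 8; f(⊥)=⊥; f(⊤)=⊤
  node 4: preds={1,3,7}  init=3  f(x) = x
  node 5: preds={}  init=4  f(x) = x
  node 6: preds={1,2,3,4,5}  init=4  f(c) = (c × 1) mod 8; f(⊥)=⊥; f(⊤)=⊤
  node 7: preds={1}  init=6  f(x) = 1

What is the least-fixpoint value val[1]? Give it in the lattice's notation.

Trace (11 dequeues):
  [1] u=0 | in 4 | out 4 | prev ⊥ | push {}
  [2] u=1 | in ⊤ | out ⊤ | prev ⊥ | push {}
  [3] u=2 | in ⊥ | out 4 | ==
  [4] u=3 | in ⊥ | out 7 | ==
  [5] u=4 | in ⊤ | out ⊤ | prev 3 | push {1}
  [6] u=5 | in ⊥ | out 4 | ==
  [7] u=6 | in ⊤ | out ⊤ | prev 4 | push {0}
  [8] u=7 | in ⊤ | out ⊤ | prev 6 | push {4}
  [9] u=1 | in ⊤ | out ⊤ | ==
  [10] u=0 | in ⊤ | out ⊤ | prev 4 | push {}
  [11] u=4 | in ⊤ | out ⊤ | ==

Converged values:
  [0] ⊤
  [1] ⊤
  [2] 4
  [3] 7
  [4] ⊤
  [5] 4
  [6] ⊤
  [7] ⊤

⊤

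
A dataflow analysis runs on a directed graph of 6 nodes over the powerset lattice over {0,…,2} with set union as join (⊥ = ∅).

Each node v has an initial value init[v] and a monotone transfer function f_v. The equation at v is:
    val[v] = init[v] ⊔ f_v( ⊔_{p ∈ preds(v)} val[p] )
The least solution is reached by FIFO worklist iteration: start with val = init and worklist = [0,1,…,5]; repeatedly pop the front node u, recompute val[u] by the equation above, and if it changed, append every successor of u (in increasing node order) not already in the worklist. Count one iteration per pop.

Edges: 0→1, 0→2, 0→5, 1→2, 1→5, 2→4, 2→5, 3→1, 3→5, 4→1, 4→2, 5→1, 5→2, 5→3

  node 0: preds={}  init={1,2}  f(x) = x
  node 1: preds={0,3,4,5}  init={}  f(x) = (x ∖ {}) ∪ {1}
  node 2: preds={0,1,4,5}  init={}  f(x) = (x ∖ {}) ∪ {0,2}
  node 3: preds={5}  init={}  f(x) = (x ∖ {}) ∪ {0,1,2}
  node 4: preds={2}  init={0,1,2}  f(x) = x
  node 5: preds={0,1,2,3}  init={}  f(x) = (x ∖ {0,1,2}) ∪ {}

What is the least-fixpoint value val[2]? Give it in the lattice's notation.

Iteration log — 7 steps:
  step 1. node 0  ⊔preds={}  new={1,2}  stable
  step 2. node 1  ⊔preds={0,1,2}  new={0,1,2}  old={}  +wl: 
  step 3. node 2  ⊔preds={0,1,2}  new={0,1,2}  old={}  +wl: 
  step 4. node 3  ⊔preds={}  new={0,1,2}  old={}  +wl: 1
  step 5. node 4  ⊔preds={0,1,2}  new={0,1,2}  stable
  step 6. node 5  ⊔preds={0,1,2}  new={}  stable
  step 7. node 1  ⊔preds={0,1,2}  new={0,1,2}  stable

Least fixpoint reached:
  node 0: {1,2}
  node 1: {0,1,2}
  node 2: {0,1,2}
  node 3: {0,1,2}
  node 4: {0,1,2}
  node 5: {}

{0,1,2}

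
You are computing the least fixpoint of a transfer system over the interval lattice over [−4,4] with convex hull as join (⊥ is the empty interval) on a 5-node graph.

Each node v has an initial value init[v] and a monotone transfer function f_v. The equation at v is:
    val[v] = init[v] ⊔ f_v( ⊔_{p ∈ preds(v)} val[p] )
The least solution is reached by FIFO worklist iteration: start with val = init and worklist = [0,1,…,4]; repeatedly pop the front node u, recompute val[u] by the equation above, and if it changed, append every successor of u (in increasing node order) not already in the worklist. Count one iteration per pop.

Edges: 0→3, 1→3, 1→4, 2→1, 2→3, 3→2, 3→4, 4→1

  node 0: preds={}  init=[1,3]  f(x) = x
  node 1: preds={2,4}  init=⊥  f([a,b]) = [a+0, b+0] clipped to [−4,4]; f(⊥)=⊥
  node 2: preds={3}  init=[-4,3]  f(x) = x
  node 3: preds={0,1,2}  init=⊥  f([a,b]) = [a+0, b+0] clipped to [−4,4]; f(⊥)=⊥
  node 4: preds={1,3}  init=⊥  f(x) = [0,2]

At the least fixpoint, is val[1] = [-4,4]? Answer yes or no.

no

Trace (7 dequeues):
  [1] u=0 | in ⊥ | out [1,3] | ==
  [2] u=1 | in [-4,3] | out [-4,3] | prev ⊥ | push {}
  [3] u=2 | in ⊥ | out [-4,3] | ==
  [4] u=3 | in [-4,3] | out [-4,3] | prev ⊥ | push {2}
  [5] u=4 | in [-4,3] | out [0,2] | prev ⊥ | push {1}
  [6] u=2 | in [-4,3] | out [-4,3] | ==
  [7] u=1 | in [-4,3] | out [-4,3] | ==

Converged values:
  [0] [1,3]
  [1] [-4,3]
  [2] [-4,3]
  [3] [-4,3]
  [4] [0,2]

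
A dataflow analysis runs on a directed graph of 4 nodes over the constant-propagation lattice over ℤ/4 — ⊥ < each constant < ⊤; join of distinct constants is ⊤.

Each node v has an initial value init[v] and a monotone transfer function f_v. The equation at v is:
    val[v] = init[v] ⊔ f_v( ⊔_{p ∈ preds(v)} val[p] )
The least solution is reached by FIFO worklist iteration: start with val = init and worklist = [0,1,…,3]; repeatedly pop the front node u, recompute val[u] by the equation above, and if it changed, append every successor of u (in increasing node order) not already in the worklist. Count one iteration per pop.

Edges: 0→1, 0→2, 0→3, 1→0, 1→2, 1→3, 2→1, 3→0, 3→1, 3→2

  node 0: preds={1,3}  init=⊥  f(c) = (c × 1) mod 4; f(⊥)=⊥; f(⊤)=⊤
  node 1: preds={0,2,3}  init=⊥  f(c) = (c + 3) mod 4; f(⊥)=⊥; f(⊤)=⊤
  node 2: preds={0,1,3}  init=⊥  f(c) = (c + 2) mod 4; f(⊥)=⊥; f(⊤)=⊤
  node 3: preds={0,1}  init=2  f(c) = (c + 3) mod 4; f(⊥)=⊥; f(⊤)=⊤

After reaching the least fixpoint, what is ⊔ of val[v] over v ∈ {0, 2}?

Trace (9 dequeues):
  [1] u=0 | in 2 | out 2 | prev ⊥ | push {}
  [2] u=1 | in 2 | out 1 | prev ⊥ | push {0}
  [3] u=2 | in ⊤ | out ⊤ | prev ⊥ | push {1}
  [4] u=3 | in ⊤ | out ⊤ | prev 2 | push {2}
  [5] u=0 | in ⊤ | out ⊤ | prev 2 | push {3}
  [6] u=1 | in ⊤ | out ⊤ | prev 1 | push {0}
  [7] u=2 | in ⊤ | out ⊤ | ==
  [8] u=3 | in ⊤ | out ⊤ | ==
  [9] u=0 | in ⊤ | out ⊤ | ==

Converged values:
  [0] ⊤
  [1] ⊤
  [2] ⊤
  [3] ⊤

⊤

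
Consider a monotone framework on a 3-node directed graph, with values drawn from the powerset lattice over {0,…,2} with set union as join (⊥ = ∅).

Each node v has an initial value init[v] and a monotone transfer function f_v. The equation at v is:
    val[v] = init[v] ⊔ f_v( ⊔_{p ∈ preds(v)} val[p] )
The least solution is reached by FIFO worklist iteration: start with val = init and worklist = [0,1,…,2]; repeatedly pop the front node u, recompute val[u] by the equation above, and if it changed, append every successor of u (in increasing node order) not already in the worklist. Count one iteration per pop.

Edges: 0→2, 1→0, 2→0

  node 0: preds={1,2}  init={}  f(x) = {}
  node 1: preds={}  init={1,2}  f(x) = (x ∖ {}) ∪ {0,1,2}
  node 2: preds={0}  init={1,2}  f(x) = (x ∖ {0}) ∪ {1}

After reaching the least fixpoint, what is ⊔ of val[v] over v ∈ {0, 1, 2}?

{0,1,2}

Trace (4 dequeues):
  [1] u=0 | in {1,2} | out {} | ==
  [2] u=1 | in {} | out {0,1,2} | prev {1,2} | push {0}
  [3] u=2 | in {} | out {1,2} | ==
  [4] u=0 | in {0,1,2} | out {} | ==

Converged values:
  [0] {}
  [1] {0,1,2}
  [2] {1,2}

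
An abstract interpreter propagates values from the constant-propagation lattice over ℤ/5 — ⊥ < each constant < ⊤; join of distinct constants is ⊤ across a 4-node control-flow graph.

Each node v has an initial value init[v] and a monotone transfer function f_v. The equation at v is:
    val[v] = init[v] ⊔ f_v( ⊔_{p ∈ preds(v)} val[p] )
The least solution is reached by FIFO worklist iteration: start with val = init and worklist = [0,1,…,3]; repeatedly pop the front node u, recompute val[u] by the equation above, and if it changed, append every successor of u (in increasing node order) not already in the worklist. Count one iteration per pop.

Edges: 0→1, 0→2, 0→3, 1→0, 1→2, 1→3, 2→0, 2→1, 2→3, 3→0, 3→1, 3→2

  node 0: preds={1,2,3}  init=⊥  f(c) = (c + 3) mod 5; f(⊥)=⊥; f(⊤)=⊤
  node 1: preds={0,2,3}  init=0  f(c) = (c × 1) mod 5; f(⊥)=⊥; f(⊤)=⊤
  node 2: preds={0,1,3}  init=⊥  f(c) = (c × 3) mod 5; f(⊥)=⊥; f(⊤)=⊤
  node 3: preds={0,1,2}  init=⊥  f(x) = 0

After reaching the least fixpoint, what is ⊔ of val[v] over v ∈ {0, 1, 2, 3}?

⊤

Worklist (8 pops):
  #1 pop 0: in=0 → 3 (was ⊥); enqueue []
  #2 pop 1: in=3 → ⊤ (was 0); enqueue [0]
  #3 pop 2: in=⊤ → ⊤ (was ⊥); enqueue [1]
  #4 pop 3: in=⊤ → 0 (was ⊥); enqueue [2]
  #5 pop 0: in=⊤ → ⊤ (was 3); enqueue [3]
  #6 pop 1: in=⊤ → ⊤ (no change)
  #7 pop 2: in=⊤ → ⊤ (no change)
  #8 pop 3: in=⊤ → 0 (no change)

Fixpoint:
  val[0] = ⊤
  val[1] = ⊤
  val[2] = ⊤
  val[3] = 0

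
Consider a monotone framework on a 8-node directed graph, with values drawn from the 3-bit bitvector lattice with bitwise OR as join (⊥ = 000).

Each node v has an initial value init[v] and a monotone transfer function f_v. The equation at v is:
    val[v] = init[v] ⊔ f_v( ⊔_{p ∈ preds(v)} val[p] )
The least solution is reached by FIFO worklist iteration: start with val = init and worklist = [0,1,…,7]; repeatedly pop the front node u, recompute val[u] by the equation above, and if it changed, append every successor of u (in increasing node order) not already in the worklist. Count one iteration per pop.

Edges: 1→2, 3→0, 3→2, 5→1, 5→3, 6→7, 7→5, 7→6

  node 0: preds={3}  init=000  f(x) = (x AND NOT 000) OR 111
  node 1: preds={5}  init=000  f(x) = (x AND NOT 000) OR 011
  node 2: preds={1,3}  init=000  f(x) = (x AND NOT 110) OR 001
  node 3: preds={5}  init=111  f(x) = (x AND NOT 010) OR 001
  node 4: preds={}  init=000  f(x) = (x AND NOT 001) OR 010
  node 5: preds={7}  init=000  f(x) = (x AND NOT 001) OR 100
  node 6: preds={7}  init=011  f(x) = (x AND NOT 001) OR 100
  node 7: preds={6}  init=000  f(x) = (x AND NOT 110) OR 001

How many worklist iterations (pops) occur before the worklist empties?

Worklist (13 pops):
  #1 pop 0: in=111 → 111 (was 000); enqueue []
  #2 pop 1: in=000 → 011 (was 000); enqueue []
  #3 pop 2: in=111 → 001 (was 000); enqueue []
  #4 pop 3: in=000 → 111 (no change)
  #5 pop 4: in=000 → 010 (was 000); enqueue []
  #6 pop 5: in=000 → 100 (was 000); enqueue [1,3]
  #7 pop 6: in=000 → 111 (was 011); enqueue []
  #8 pop 7: in=111 → 001 (was 000); enqueue [5,6]
  #9 pop 1: in=100 → 111 (was 011); enqueue [2]
  #10 pop 3: in=100 → 111 (no change)
  #11 pop 5: in=001 → 100 (no change)
  #12 pop 6: in=001 → 111 (no change)
  #13 pop 2: in=111 → 001 (no change)

Fixpoint:
  val[0] = 111
  val[1] = 111
  val[2] = 001
  val[3] = 111
  val[4] = 010
  val[5] = 100
  val[6] = 111
  val[7] = 001

13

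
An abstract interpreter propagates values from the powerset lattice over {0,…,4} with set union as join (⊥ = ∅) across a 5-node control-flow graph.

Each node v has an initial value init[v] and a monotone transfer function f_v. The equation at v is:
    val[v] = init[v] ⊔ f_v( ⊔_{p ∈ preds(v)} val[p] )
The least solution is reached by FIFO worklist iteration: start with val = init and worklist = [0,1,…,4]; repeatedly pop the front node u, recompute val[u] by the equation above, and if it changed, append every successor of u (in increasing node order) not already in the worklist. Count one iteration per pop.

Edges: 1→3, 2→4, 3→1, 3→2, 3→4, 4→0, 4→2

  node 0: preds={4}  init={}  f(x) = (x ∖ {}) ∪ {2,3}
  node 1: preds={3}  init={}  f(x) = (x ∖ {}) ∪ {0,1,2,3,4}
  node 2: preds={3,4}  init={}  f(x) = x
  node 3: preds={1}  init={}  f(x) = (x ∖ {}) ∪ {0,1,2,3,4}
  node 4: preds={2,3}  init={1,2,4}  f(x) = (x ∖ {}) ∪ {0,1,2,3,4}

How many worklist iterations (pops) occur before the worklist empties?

9

Iteration log — 9 steps:
  step 1. node 0  ⊔preds={1,2,4}  new={1,2,3,4}  old={}  +wl: 
  step 2. node 1  ⊔preds={}  new={0,1,2,3,4}  old={}  +wl: 
  step 3. node 2  ⊔preds={1,2,4}  new={1,2,4}  old={}  +wl: 
  step 4. node 3  ⊔preds={0,1,2,3,4}  new={0,1,2,3,4}  old={}  +wl: 1,2
  step 5. node 4  ⊔preds={0,1,2,3,4}  new={0,1,2,3,4}  old={1,2,4}  +wl: 0
  step 6. node 1  ⊔preds={0,1,2,3,4}  new={0,1,2,3,4}  stable
  step 7. node 2  ⊔preds={0,1,2,3,4}  new={0,1,2,3,4}  old={1,2,4}  +wl: 4
  step 8. node 0  ⊔preds={0,1,2,3,4}  new={0,1,2,3,4}  old={1,2,3,4}  +wl: 
  step 9. node 4  ⊔preds={0,1,2,3,4}  new={0,1,2,3,4}  stable

Least fixpoint reached:
  node 0: {0,1,2,3,4}
  node 1: {0,1,2,3,4}
  node 2: {0,1,2,3,4}
  node 3: {0,1,2,3,4}
  node 4: {0,1,2,3,4}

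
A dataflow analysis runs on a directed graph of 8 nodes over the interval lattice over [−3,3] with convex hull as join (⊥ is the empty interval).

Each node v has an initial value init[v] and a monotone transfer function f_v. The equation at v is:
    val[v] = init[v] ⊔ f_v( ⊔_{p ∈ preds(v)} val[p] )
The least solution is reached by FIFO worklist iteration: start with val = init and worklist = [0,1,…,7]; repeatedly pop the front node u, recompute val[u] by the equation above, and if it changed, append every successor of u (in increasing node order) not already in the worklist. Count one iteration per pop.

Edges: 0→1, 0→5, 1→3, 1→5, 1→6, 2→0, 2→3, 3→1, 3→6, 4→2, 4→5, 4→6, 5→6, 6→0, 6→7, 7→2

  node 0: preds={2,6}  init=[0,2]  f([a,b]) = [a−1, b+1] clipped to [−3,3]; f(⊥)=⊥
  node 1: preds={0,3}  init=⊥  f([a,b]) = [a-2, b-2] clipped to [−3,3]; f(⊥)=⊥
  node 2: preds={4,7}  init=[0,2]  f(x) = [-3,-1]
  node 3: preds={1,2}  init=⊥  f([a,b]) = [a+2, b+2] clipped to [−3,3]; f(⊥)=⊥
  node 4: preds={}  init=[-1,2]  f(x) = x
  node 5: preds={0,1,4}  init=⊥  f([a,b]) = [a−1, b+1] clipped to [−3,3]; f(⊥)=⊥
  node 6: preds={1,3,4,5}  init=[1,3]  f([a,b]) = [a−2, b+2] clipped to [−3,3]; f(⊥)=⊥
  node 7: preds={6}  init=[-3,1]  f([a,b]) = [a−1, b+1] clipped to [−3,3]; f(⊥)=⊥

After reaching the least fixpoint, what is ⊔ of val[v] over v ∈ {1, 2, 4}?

[-3,2]

Iteration log — 12 steps:
  step 1. node 0  ⊔preds=[0,3]  new=[-1,3]  old=[0,2]  +wl: 
  step 2. node 1  ⊔preds=[-1,3]  new=[-3,1]  old=⊥  +wl: 
  step 3. node 2  ⊔preds=[-3,2]  new=[-3,2]  old=[0,2]  +wl: 0
  step 4. node 3  ⊔preds=[-3,2]  new=[-1,3]  old=⊥  +wl: 1
  step 5. node 4  ⊔preds=⊥  new=[-1,2]  stable
  step 6. node 5  ⊔preds=[-3,3]  new=[-3,3]  old=⊥  +wl: 
  step 7. node 6  ⊔preds=[-3,3]  new=[-3,3]  old=[1,3]  +wl: 
  step 8. node 7  ⊔preds=[-3,3]  new=[-3,3]  old=[-3,1]  +wl: 2
  step 9. node 0  ⊔preds=[-3,3]  new=[-3,3]  old=[-1,3]  +wl: 5
  step 10. node 1  ⊔preds=[-3,3]  new=[-3,1]  stable
  step 11. node 2  ⊔preds=[-3,3]  new=[-3,2]  stable
  step 12. node 5  ⊔preds=[-3,3]  new=[-3,3]  stable

Least fixpoint reached:
  node 0: [-3,3]
  node 1: [-3,1]
  node 2: [-3,2]
  node 3: [-1,3]
  node 4: [-1,2]
  node 5: [-3,3]
  node 6: [-3,3]
  node 7: [-3,3]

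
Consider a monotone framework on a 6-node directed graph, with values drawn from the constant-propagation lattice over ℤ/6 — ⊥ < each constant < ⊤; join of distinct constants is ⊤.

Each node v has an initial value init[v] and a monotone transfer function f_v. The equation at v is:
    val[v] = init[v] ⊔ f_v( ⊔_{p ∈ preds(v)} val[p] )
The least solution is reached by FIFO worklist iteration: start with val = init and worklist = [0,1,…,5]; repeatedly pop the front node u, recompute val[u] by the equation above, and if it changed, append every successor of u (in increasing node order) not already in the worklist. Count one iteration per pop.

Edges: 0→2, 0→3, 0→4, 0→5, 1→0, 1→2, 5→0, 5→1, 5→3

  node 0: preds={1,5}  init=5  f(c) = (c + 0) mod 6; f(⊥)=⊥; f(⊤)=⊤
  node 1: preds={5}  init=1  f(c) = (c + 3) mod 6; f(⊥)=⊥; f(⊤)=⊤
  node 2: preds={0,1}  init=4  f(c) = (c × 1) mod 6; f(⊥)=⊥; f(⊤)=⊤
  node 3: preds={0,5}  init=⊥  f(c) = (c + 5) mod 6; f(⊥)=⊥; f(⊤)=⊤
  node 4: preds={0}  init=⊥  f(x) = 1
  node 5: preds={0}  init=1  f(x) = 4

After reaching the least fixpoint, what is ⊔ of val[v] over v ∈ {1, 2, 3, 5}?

Worklist (9 pops):
  #1 pop 0: in=1 → ⊤ (was 5); enqueue []
  #2 pop 1: in=1 → ⊤ (was 1); enqueue [0]
  #3 pop 2: in=⊤ → ⊤ (was 4); enqueue []
  #4 pop 3: in=⊤ → ⊤ (was ⊥); enqueue []
  #5 pop 4: in=⊤ → 1 (was ⊥); enqueue []
  #6 pop 5: in=⊤ → ⊤ (was 1); enqueue [1,3]
  #7 pop 0: in=⊤ → ⊤ (no change)
  #8 pop 1: in=⊤ → ⊤ (no change)
  #9 pop 3: in=⊤ → ⊤ (no change)

Fixpoint:
  val[0] = ⊤
  val[1] = ⊤
  val[2] = ⊤
  val[3] = ⊤
  val[4] = 1
  val[5] = ⊤

⊤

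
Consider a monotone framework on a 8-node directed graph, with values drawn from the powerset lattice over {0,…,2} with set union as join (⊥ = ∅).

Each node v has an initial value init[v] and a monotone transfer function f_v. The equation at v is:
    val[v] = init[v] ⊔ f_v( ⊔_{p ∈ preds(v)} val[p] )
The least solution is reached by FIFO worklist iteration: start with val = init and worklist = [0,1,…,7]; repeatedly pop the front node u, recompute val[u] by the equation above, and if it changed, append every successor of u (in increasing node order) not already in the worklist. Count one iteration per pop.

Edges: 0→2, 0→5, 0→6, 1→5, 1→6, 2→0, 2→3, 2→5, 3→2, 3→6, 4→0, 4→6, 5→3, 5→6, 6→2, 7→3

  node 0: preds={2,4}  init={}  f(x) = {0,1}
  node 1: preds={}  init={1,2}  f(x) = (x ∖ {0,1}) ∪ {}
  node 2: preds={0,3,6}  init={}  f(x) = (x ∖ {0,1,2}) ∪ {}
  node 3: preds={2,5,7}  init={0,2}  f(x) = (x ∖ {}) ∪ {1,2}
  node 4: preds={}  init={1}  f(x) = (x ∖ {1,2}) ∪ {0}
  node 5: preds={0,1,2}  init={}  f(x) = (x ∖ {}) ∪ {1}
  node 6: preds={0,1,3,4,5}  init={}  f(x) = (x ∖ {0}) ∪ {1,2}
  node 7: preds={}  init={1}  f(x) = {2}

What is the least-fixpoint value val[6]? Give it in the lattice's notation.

{1,2}

Worklist (11 pops):
  #1 pop 0: in={1} → {0,1} (was {}); enqueue []
  #2 pop 1: in={} → {1,2} (no change)
  #3 pop 2: in={0,1,2} → {} (no change)
  #4 pop 3: in={1} → {0,1,2} (was {0,2}); enqueue [2]
  #5 pop 4: in={} → {0,1} (was {1}); enqueue [0]
  #6 pop 5: in={0,1,2} → {0,1,2} (was {}); enqueue [3]
  #7 pop 6: in={0,1,2} → {1,2} (was {}); enqueue []
  #8 pop 7: in={} → {1,2} (was {1}); enqueue []
  #9 pop 2: in={0,1,2} → {} (no change)
  #10 pop 0: in={0,1} → {0,1} (no change)
  #11 pop 3: in={0,1,2} → {0,1,2} (no change)

Fixpoint:
  val[0] = {0,1}
  val[1] = {1,2}
  val[2] = {}
  val[3] = {0,1,2}
  val[4] = {0,1}
  val[5] = {0,1,2}
  val[6] = {1,2}
  val[7] = {1,2}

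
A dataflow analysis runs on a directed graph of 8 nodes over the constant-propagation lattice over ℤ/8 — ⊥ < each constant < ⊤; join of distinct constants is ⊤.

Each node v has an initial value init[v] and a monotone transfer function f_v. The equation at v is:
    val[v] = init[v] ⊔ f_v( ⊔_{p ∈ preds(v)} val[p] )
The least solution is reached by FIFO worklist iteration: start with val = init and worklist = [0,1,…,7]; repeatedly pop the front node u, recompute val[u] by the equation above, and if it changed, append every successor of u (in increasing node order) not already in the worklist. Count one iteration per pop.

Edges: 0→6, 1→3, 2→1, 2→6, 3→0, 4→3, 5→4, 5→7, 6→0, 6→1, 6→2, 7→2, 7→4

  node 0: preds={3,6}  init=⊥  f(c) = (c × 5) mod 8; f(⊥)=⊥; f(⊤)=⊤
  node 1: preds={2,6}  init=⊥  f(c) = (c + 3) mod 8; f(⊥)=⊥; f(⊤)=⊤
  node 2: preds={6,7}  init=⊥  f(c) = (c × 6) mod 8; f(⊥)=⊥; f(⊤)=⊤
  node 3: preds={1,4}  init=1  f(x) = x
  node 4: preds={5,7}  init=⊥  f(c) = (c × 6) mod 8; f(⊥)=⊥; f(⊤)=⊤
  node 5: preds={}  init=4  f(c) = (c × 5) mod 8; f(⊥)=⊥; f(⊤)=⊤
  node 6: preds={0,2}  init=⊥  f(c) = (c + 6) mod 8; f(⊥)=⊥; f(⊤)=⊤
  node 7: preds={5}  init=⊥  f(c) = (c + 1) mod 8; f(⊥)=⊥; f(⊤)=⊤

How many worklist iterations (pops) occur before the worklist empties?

19

Trace (19 dequeues):
  [1] u=0 | in 1 | out 5 | prev ⊥ | push {}
  [2] u=1 | in ⊥ | out ⊥ | ==
  [3] u=2 | in ⊥ | out ⊥ | ==
  [4] u=3 | in ⊥ | out 1 | ==
  [5] u=4 | in 4 | out 0 | prev ⊥ | push {3}
  [6] u=5 | in ⊥ | out 4 | ==
  [7] u=6 | in 5 | out 3 | prev ⊥ | push {0,1,2}
  [8] u=7 | in 4 | out 5 | prev ⊥ | push {4}
  [9] u=3 | in 0 | out ⊤ | prev 1 | push {}
  [10] u=0 | in ⊤ | out ⊤ | prev 5 | push {6}
  [11] u=1 | in 3 | out 6 | prev ⊥ | push {3}
  [12] u=2 | in ⊤ | out ⊤ | prev ⊥ | push {1}
  [13] u=4 | in ⊤ | out ⊤ | prev 0 | push {}
  [14] u=6 | in ⊤ | out ⊤ | prev 3 | push {0,2}
  [15] u=3 | in ⊤ | out ⊤ | ==
  [16] u=1 | in ⊤ | out ⊤ | prev 6 | push {3}
  [17] u=0 | in ⊤ | out ⊤ | ==
  [18] u=2 | in ⊤ | out ⊤ | ==
  [19] u=3 | in ⊤ | out ⊤ | ==

Converged values:
  [0] ⊤
  [1] ⊤
  [2] ⊤
  [3] ⊤
  [4] ⊤
  [5] 4
  [6] ⊤
  [7] 5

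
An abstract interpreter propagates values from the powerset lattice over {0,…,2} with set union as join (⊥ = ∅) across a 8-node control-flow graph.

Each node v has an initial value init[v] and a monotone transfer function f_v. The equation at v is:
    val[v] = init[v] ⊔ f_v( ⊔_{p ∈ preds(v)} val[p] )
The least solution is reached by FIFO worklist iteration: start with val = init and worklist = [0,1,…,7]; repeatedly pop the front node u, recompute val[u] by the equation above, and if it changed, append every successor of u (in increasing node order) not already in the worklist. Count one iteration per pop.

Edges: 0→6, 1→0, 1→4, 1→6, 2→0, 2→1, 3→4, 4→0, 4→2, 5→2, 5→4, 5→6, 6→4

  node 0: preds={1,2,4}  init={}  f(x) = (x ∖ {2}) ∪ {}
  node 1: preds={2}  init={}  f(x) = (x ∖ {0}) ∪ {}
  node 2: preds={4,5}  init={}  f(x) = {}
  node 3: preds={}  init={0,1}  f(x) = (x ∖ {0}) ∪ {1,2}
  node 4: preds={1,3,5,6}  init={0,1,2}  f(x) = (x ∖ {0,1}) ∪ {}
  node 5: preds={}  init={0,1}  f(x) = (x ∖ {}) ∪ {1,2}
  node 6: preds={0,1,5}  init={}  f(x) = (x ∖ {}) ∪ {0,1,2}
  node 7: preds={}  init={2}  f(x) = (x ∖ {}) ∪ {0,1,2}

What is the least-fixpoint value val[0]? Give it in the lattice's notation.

{0,1}

Trace (10 dequeues):
  [1] u=0 | in {0,1,2} | out {0,1} | prev {} | push {}
  [2] u=1 | in {} | out {} | ==
  [3] u=2 | in {0,1,2} | out {} | ==
  [4] u=3 | in {} | out {0,1,2} | prev {0,1} | push {}
  [5] u=4 | in {0,1,2} | out {0,1,2} | ==
  [6] u=5 | in {} | out {0,1,2} | prev {0,1} | push {2,4}
  [7] u=6 | in {0,1,2} | out {0,1,2} | prev {} | push {}
  [8] u=7 | in {} | out {0,1,2} | prev {2} | push {}
  [9] u=2 | in {0,1,2} | out {} | ==
  [10] u=4 | in {0,1,2} | out {0,1,2} | ==

Converged values:
  [0] {0,1}
  [1] {}
  [2] {}
  [3] {0,1,2}
  [4] {0,1,2}
  [5] {0,1,2}
  [6] {0,1,2}
  [7] {0,1,2}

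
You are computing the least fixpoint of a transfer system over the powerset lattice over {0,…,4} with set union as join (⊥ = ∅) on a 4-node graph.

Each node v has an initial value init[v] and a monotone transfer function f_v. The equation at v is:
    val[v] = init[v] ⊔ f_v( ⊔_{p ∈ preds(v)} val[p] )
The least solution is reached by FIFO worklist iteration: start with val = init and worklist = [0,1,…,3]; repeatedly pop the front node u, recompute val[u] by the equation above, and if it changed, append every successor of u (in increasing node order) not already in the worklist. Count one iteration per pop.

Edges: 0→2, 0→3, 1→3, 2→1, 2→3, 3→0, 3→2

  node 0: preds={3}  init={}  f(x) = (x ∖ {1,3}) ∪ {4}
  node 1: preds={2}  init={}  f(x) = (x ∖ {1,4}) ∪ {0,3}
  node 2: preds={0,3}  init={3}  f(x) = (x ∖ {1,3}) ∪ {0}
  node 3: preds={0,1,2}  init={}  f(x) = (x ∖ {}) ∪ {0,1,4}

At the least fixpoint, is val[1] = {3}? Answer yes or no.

no

Trace (8 dequeues):
  [1] u=0 | in {} | out {4} | prev {} | push {}
  [2] u=1 | in {3} | out {0,3} | prev {} | push {}
  [3] u=2 | in {4} | out {0,3,4} | prev {3} | push {1}
  [4] u=3 | in {0,3,4} | out {0,1,3,4} | prev {} | push {0,2}
  [5] u=1 | in {0,3,4} | out {0,3} | ==
  [6] u=0 | in {0,1,3,4} | out {0,4} | prev {4} | push {3}
  [7] u=2 | in {0,1,3,4} | out {0,3,4} | ==
  [8] u=3 | in {0,3,4} | out {0,1,3,4} | ==

Converged values:
  [0] {0,4}
  [1] {0,3}
  [2] {0,3,4}
  [3] {0,1,3,4}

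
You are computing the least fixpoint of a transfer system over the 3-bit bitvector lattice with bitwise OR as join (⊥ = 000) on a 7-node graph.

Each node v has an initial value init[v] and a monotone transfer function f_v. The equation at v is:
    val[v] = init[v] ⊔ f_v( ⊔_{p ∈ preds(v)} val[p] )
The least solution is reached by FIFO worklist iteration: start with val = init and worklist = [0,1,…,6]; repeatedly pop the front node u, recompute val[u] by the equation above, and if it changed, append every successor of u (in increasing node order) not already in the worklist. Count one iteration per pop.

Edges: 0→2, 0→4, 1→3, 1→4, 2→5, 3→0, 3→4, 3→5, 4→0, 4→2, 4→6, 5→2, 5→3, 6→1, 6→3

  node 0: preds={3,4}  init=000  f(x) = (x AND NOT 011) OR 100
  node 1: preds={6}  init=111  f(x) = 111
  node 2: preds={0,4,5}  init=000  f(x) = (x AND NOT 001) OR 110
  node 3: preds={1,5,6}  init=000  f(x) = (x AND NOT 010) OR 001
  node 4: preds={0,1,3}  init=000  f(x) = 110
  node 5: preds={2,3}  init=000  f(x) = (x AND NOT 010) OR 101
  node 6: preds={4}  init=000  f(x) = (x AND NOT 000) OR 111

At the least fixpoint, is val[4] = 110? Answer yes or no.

yes

Trace (11 dequeues):
  [1] u=0 | in 000 | out 100 | prev 000 | push {}
  [2] u=1 | in 000 | out 111 | ==
  [3] u=2 | in 100 | out 110 | prev 000 | push {}
  [4] u=3 | in 111 | out 101 | prev 000 | push {0}
  [5] u=4 | in 111 | out 110 | prev 000 | push {2}
  [6] u=5 | in 111 | out 101 | prev 000 | push {3}
  [7] u=6 | in 110 | out 111 | prev 000 | push {1}
  [8] u=0 | in 111 | out 100 | ==
  [9] u=2 | in 111 | out 110 | ==
  [10] u=3 | in 111 | out 101 | ==
  [11] u=1 | in 111 | out 111 | ==

Converged values:
  [0] 100
  [1] 111
  [2] 110
  [3] 101
  [4] 110
  [5] 101
  [6] 111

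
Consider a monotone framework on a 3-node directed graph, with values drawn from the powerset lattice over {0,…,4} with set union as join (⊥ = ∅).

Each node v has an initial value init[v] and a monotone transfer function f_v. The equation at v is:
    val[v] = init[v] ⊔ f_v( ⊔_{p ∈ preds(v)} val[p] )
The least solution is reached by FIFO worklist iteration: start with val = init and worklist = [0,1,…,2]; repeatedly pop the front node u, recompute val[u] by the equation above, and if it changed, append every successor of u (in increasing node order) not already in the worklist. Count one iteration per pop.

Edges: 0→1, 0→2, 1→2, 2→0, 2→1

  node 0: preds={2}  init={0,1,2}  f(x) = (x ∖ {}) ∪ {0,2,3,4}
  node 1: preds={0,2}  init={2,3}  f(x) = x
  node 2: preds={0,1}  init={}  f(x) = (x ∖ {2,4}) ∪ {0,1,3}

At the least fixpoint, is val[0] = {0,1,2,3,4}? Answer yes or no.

Worklist (5 pops):
  #1 pop 0: in={} → {0,1,2,3,4} (was {0,1,2}); enqueue []
  #2 pop 1: in={0,1,2,3,4} → {0,1,2,3,4} (was {2,3}); enqueue []
  #3 pop 2: in={0,1,2,3,4} → {0,1,3} (was {}); enqueue [0,1]
  #4 pop 0: in={0,1,3} → {0,1,2,3,4} (no change)
  #5 pop 1: in={0,1,2,3,4} → {0,1,2,3,4} (no change)

Fixpoint:
  val[0] = {0,1,2,3,4}
  val[1] = {0,1,2,3,4}
  val[2] = {0,1,3}

yes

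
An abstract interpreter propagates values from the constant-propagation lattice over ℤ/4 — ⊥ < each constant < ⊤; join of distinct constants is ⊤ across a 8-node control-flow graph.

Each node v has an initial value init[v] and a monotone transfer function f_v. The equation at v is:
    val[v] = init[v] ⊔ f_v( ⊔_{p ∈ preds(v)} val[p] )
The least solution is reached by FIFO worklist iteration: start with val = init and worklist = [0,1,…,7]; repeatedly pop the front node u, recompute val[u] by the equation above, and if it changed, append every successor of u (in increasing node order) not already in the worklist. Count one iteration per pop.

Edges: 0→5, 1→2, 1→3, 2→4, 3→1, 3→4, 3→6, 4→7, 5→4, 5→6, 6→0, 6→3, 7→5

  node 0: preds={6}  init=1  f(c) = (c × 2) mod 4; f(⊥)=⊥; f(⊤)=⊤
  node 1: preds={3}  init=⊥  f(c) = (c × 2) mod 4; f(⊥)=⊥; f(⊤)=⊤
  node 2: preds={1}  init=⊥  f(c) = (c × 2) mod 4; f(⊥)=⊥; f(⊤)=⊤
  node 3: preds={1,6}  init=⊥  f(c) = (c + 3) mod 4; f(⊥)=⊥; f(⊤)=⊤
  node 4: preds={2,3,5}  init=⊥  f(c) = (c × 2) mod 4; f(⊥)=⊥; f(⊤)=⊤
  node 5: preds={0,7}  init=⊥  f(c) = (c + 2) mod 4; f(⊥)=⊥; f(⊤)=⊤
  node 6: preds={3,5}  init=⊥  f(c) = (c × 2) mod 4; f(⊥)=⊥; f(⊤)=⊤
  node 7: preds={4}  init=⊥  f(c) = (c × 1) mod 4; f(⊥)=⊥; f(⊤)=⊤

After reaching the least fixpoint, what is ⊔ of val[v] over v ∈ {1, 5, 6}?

Trace (27 dequeues):
  [1] u=0 | in ⊥ | out 1 | ==
  [2] u=1 | in ⊥ | out ⊥ | ==
  [3] u=2 | in ⊥ | out ⊥ | ==
  [4] u=3 | in ⊥ | out ⊥ | ==
  [5] u=4 | in ⊥ | out ⊥ | ==
  [6] u=5 | in 1 | out 3 | prev ⊥ | push {4}
  [7] u=6 | in 3 | out 2 | prev ⊥ | push {0,3}
  [8] u=7 | in ⊥ | out ⊥ | ==
  [9] u=4 | in 3 | out 2 | prev ⊥ | push {7}
  [10] u=0 | in 2 | out ⊤ | prev 1 | push {5}
  [11] u=3 | in 2 | out 1 | prev ⊥ | push {1,4,6}
  [12] u=7 | in 2 | out 2 | prev ⊥ | push {}
  [13] u=5 | in ⊤ | out ⊤ | prev 3 | push {}
  [14] u=1 | in 1 | out 2 | prev ⊥ | push {2,3}
  [15] u=4 | in ⊤ | out ⊤ | prev 2 | push {7}
  [16] u=6 | in ⊤ | out ⊤ | prev 2 | push {0}
  [17] u=2 | in 2 | out 0 | prev ⊥ | push {4}
  [18] u=3 | in ⊤ | out ⊤ | prev 1 | push {1,6}
  [19] u=7 | in ⊤ | out ⊤ | prev 2 | push {5}
  [20] u=0 | in ⊤ | out ⊤ | ==
  [21] u=4 | in ⊤ | out ⊤ | ==
  [22] u=1 | in ⊤ | out ⊤ | prev 2 | push {2,3}
  [23] u=6 | in ⊤ | out ⊤ | ==
  [24] u=5 | in ⊤ | out ⊤ | ==
  [25] u=2 | in ⊤ | out ⊤ | prev 0 | push {4}
  [26] u=3 | in ⊤ | out ⊤ | ==
  [27] u=4 | in ⊤ | out ⊤ | ==

Converged values:
  [0] ⊤
  [1] ⊤
  [2] ⊤
  [3] ⊤
  [4] ⊤
  [5] ⊤
  [6] ⊤
  [7] ⊤

⊤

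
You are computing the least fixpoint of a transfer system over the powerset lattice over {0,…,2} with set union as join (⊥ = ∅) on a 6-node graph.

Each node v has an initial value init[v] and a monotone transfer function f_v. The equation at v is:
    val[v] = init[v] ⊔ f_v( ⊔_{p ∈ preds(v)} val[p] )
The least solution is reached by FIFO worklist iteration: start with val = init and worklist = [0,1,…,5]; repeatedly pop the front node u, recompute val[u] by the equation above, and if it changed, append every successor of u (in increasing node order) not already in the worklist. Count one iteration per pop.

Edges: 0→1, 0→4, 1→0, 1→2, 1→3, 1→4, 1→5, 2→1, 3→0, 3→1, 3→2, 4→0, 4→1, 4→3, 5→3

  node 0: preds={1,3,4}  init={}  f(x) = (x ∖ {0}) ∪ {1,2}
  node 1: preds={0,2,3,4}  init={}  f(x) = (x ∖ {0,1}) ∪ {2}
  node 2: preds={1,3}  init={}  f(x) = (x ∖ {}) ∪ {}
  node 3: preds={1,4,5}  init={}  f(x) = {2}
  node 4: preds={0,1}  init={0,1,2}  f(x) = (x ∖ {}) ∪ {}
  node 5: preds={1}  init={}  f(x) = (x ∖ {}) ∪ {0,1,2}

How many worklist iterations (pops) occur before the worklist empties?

Iteration log — 10 steps:
  step 1. node 0  ⊔preds={0,1,2}  new={1,2}  old={}  +wl: 
  step 2. node 1  ⊔preds={0,1,2}  new={2}  old={}  +wl: 0
  step 3. node 2  ⊔preds={2}  new={2}  old={}  +wl: 1
  step 4. node 3  ⊔preds={0,1,2}  new={2}  old={}  +wl: 2
  step 5. node 4  ⊔preds={1,2}  new={0,1,2}  stable
  step 6. node 5  ⊔preds={2}  new={0,1,2}  old={}  +wl: 3
  step 7. node 0  ⊔preds={0,1,2}  new={1,2}  stable
  step 8. node 1  ⊔preds={0,1,2}  new={2}  stable
  step 9. node 2  ⊔preds={2}  new={2}  stable
  step 10. node 3  ⊔preds={0,1,2}  new={2}  stable

Least fixpoint reached:
  node 0: {1,2}
  node 1: {2}
  node 2: {2}
  node 3: {2}
  node 4: {0,1,2}
  node 5: {0,1,2}

10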